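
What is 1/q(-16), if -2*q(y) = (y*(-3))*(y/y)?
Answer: -1/24 ≈ -0.041667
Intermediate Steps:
q(y) = 3*y/2 (q(y) = -y*(-3)*y/y/2 = -(-3*y)/2 = -(-3)*y/2 = 3*y/2)
1/q(-16) = 1/((3/2)*(-16)) = 1/(-24) = -1/24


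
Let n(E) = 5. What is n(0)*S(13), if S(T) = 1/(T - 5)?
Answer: 5/8 ≈ 0.62500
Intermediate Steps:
S(T) = 1/(-5 + T)
n(0)*S(13) = 5/(-5 + 13) = 5/8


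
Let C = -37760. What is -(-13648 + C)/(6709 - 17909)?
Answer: -459/100 ≈ -4.5900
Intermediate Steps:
-(-13648 + C)/(6709 - 17909) = -(-13648 - 37760)/(6709 - 17909) = -(-51408)/(-11200) = -(-51408)*(-1)/11200 = -1*459/100 = -459/100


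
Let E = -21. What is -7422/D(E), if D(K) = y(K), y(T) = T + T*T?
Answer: -1237/70 ≈ -17.671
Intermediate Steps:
y(T) = T + T**2
D(K) = K*(1 + K)
-7422/D(E) = -7422*(-1/(21*(1 - 21))) = -7422/((-21*(-20))) = -7422/420 = -7422*1/420 = -1237/70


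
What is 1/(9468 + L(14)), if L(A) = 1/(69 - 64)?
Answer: 5/47341 ≈ 0.00010562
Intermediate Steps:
L(A) = ⅕ (L(A) = 1/5 = ⅕)
1/(9468 + L(14)) = 1/(9468 + ⅕) = 1/(47341/5) = 5/47341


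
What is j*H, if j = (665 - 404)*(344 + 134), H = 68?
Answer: 8483544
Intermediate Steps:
j = 124758 (j = 261*478 = 124758)
j*H = 124758*68 = 8483544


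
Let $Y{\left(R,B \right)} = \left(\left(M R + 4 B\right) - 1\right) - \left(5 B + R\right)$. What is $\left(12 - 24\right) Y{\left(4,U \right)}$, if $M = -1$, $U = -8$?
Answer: $12$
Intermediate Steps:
$Y{\left(R,B \right)} = -1 - B - 2 R$ ($Y{\left(R,B \right)} = \left(\left(- R + 4 B\right) - 1\right) - \left(5 B + R\right) = \left(-1 - R + 4 B\right) - \left(R + 5 B\right) = -1 - B - 2 R$)
$\left(12 - 24\right) Y{\left(4,U \right)} = \left(12 - 24\right) \left(-1 - -8 - 8\right) = \left(12 - 24\right) \left(-1 + 8 - 8\right) = \left(-12\right) \left(-1\right) = 12$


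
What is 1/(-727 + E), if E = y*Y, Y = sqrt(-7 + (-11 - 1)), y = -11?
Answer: I/(-727*I + 11*sqrt(19)) ≈ -0.0013696 + 9.0327e-5*I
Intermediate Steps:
Y = I*sqrt(19) (Y = sqrt(-7 - 12) = sqrt(-19) = I*sqrt(19) ≈ 4.3589*I)
E = -11*I*sqrt(19) ≈ -47.948*I
1/(-727 + E) = 1/(-727 - 11*I*sqrt(19))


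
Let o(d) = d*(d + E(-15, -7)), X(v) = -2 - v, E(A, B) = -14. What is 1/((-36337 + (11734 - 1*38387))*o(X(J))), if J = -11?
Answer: 1/2834550 ≈ 3.5279e-7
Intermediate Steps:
o(d) = d*(-14 + d) (o(d) = d*(d - 14) = d*(-14 + d))
1/((-36337 + (11734 - 1*38387))*o(X(J))) = 1/((-36337 + (11734 - 1*38387))*(((-2 - 1*(-11))*(-14 + (-2 - 1*(-11)))))) = 1/((-36337 + (11734 - 38387))*(((-2 + 11)*(-14 + (-2 + 11))))) = 1/((-36337 - 26653)*((9*(-14 + 9)))) = 1/((-62990)*((9*(-5)))) = -1/62990/(-45) = -1/62990*(-1/45) = 1/2834550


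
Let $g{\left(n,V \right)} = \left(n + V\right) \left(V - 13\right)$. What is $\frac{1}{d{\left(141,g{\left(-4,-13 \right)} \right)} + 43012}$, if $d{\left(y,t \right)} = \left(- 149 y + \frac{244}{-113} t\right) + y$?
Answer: $\frac{113}{2394424} \approx 4.7193 \cdot 10^{-5}$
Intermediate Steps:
$g{\left(n,V \right)} = \left(-13 + V\right) \left(V + n\right)$ ($g{\left(n,V \right)} = \left(V + n\right) \left(-13 + V\right) = \left(-13 + V\right) \left(V + n\right)$)
$d{\left(y,t \right)} = - 148 y - \frac{244 t}{113}$ ($d{\left(y,t \right)} = \left(- 149 y + 244 \left(- \frac{1}{113}\right) t\right) + y = \left(- 149 y - \frac{244 t}{113}\right) + y = - 148 y - \frac{244 t}{113}$)
$\frac{1}{d{\left(141,g{\left(-4,-13 \right)} \right)} + 43012} = \frac{1}{\left(\left(-148\right) 141 - \frac{244 \left(\left(-13\right)^{2} - -169 - -52 - -52\right)}{113}\right) + 43012} = \frac{1}{\left(-20868 - \frac{244 \left(169 + 169 + 52 + 52\right)}{113}\right) + 43012} = \frac{1}{\left(-20868 - \frac{107848}{113}\right) + 43012} = \frac{1}{- \frac{2465932}{113} + 43012} = \frac{1}{\frac{2394424}{113}} = \frac{113}{2394424}$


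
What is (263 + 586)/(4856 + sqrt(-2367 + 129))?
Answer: 2061372/11791487 - 849*I*sqrt(2238)/23582974 ≈ 0.17482 - 0.0017031*I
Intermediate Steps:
(263 + 586)/(4856 + sqrt(-2367 + 129)) = 849/(4856 + sqrt(-2238)) = 849/(4856 + I*sqrt(2238))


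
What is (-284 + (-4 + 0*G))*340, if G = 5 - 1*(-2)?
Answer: -97920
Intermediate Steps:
G = 7 (G = 5 + 2 = 7)
(-284 + (-4 + 0*G))*340 = (-284 + (-4 + 0*7))*340 = (-284 + (-4 + 0))*340 = (-284 - 4)*340 = -288*340 = -97920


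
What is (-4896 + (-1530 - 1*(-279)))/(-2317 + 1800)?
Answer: 6147/517 ≈ 11.890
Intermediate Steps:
(-4896 + (-1530 - 1*(-279)))/(-2317 + 1800) = (-4896 + (-1530 + 279))/(-517) = (-4896 - 1251)*(-1/517) = -6147*(-1/517) = 6147/517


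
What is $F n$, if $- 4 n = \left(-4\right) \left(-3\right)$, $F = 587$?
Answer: $-1761$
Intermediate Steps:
$n = -3$ ($n = - \frac{\left(-4\right) \left(-3\right)}{4} = \left(- \frac{1}{4}\right) 12 = -3$)
$F n = 587 \left(-3\right) = -1761$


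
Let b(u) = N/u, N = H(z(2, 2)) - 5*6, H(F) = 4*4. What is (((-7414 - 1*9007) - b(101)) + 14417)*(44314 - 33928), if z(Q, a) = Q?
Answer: -2102022540/101 ≈ -2.0812e+7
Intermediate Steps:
H(F) = 16
N = -14 (N = 16 - 5*6 = 16 - 30 = -14)
b(u) = -14/u
(((-7414 - 1*9007) - b(101)) + 14417)*(44314 - 33928) = (((-7414 - 1*9007) - (-14)/101) + 14417)*(44314 - 33928) = (((-7414 - 9007) - (-14)/101) + 14417)*10386 = ((-16421 - 1*(-14/101)) + 14417)*10386 = ((-16421 + 14/101) + 14417)*10386 = (-1658507/101 + 14417)*10386 = -202390/101*10386 = -2102022540/101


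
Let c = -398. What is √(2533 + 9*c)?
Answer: I*√1049 ≈ 32.388*I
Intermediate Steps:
√(2533 + 9*c) = √(2533 + 9*(-398)) = √(2533 - 3582) = √(-1049) = I*√1049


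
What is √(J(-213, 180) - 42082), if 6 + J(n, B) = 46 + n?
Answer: 3*I*√4695 ≈ 205.56*I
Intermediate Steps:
J(n, B) = 40 + n (J(n, B) = -6 + (46 + n) = 40 + n)
√(J(-213, 180) - 42082) = √((40 - 213) - 42082) = √(-173 - 42082) = √(-42255) = 3*I*√4695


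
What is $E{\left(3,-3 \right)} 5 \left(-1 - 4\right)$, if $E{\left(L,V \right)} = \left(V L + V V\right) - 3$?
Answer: $75$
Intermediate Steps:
$E{\left(L,V \right)} = -3 + V^{2} + L V$ ($E{\left(L,V \right)} = \left(L V + V^{2}\right) - 3 = \left(V^{2} + L V\right) - 3 = -3 + V^{2} + L V$)
$E{\left(3,-3 \right)} 5 \left(-1 - 4\right) = \left(-3 + \left(-3\right)^{2} + 3 \left(-3\right)\right) 5 \left(-1 - 4\right) = \left(-3 + 9 - 9\right) 5 \left(-5\right) = \left(-3\right) 5 \left(-5\right) = \left(-15\right) \left(-5\right) = 75$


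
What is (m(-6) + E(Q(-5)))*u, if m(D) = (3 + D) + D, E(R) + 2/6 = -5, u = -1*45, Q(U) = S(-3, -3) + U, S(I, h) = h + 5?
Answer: 645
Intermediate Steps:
S(I, h) = 5 + h
Q(U) = 2 + U (Q(U) = (5 - 3) + U = 2 + U)
u = -45
E(R) = -16/3 (E(R) = -1/3 - 5 = -16/3)
m(D) = 3 + 2*D
(m(-6) + E(Q(-5)))*u = ((3 + 2*(-6)) - 16/3)*(-45) = ((3 - 12) - 16/3)*(-45) = (-9 - 16/3)*(-45) = -43/3*(-45) = 645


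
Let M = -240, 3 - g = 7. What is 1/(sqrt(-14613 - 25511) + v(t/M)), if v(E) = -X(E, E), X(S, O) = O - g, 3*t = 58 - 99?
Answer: -2103120/20808813841 - 1036800*I*sqrt(10031)/20808813841 ≈ -0.00010107 - 0.0049902*I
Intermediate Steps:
g = -4 (g = 3 - 1*7 = 3 - 7 = -4)
t = -41/3 (t = (58 - 99)/3 = (1/3)*(-41) = -41/3 ≈ -13.667)
X(S, O) = 4 + O (X(S, O) = O - 1*(-4) = O + 4 = 4 + O)
v(E) = -4 - E (v(E) = -(4 + E) = -4 - E)
1/(sqrt(-14613 - 25511) + v(t/M)) = 1/(sqrt(-14613 - 25511) + (-4 - (-41)/(3*(-240)))) = 1/(sqrt(-40124) + (-4 - (-41)*(-1)/(3*240))) = 1/(2*I*sqrt(10031) + (-4 - 1*41/720)) = 1/(2*I*sqrt(10031) + (-4 - 41/720)) = 1/(2*I*sqrt(10031) - 2921/720) = 1/(-2921/720 + 2*I*sqrt(10031))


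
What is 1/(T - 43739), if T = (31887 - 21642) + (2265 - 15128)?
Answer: -1/46357 ≈ -2.1572e-5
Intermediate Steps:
T = -2618 (T = 10245 - 12863 = -2618)
1/(T - 43739) = 1/(-2618 - 43739) = 1/(-46357) = -1/46357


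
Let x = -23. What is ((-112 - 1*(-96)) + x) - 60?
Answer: -99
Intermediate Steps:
((-112 - 1*(-96)) + x) - 60 = ((-112 - 1*(-96)) - 23) - 60 = ((-112 + 96) - 23) - 60 = (-16 - 23) - 60 = -39 - 60 = -99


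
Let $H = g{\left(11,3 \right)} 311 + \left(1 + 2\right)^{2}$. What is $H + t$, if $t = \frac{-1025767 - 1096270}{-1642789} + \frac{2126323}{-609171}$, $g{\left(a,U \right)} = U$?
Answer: $\frac{940496115046178}{1000739417919} \approx 939.8$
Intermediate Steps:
$t = - \frac{2200416633520}{1000739417919}$ ($t = \left(-2122037\right) \left(- \frac{1}{1642789}\right) + 2126323 \left(- \frac{1}{609171}\right) = \frac{2122037}{1642789} - \frac{2126323}{609171} = - \frac{2200416633520}{1000739417919} \approx -2.1988$)
$H = 942$ ($H = 3 \cdot 311 + \left(1 + 2\right)^{2} = 933 + 3^{2} = 933 + 9 = 942$)
$H + t = 942 - \frac{2200416633520}{1000739417919} = \frac{940496115046178}{1000739417919}$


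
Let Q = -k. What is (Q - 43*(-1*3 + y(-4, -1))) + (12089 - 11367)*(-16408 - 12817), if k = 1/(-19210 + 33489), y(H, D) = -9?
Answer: -301285957587/14279 ≈ -2.1100e+7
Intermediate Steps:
k = 1/14279 ≈ 7.0033e-5
Q = -1/14279 (Q = -1*1/14279 = -1/14279 ≈ -7.0033e-5)
(Q - 43*(-1*3 + y(-4, -1))) + (12089 - 11367)*(-16408 - 12817) = (-1/14279 - 43*(-1*3 - 9)) + (12089 - 11367)*(-16408 - 12817) = (-1/14279 - 43*(-3 - 9)) + 722*(-29225) = (-1/14279 - 43*(-12)) - 21100450 = (-1/14279 + 516) - 21100450 = 7367963/14279 - 21100450 = -301285957587/14279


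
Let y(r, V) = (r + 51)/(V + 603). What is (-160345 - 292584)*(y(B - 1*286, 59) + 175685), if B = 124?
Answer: -52677164088511/662 ≈ -7.9573e+10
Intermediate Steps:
y(r, V) = (51 + r)/(603 + V)
(-160345 - 292584)*(y(B - 1*286, 59) + 175685) = (-160345 - 292584)*((51 + (124 - 1*286))/(603 + 59) + 175685) = -452929*((51 + (124 - 286))/662 + 175685) = -452929*((51 - 162)/662 + 175685) = -452929*((1/662)*(-111) + 175685) = -452929*(-111/662 + 175685) = -452929*116303359/662 = -52677164088511/662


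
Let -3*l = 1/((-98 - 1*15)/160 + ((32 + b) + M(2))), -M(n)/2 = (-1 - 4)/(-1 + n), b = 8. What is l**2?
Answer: 25600/559842921 ≈ 4.5727e-5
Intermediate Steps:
M(n) = 10/(-1 + n) (M(n) = -2*(-1 - 4)/(-1 + n) = -(-10)/(-1 + n) = 10/(-1 + n))
l = -160/23661 (l = -1/(3*((-98 - 1*15)/160 + ((32 + 8) + 10/(-1 + 2)))) = -1/(3*((-98 - 15)*(1/160) + (40 + 10/1))) = -1/(3*(-113*1/160 + (40 + 10*1))) = -1/(3*(-113/160 + (40 + 10))) = -1/(3*(-113/160 + 50)) = -1/(3*7887/160) = -1/3*160/7887 = -160/23661 ≈ -0.0067622)
l**2 = (-160/23661)**2 = 25600/559842921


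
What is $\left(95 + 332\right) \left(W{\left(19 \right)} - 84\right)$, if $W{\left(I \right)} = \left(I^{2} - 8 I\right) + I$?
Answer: $61488$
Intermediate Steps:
$W{\left(I \right)} = I^{2} - 7 I$
$\left(95 + 332\right) \left(W{\left(19 \right)} - 84\right) = \left(95 + 332\right) \left(19 \left(-7 + 19\right) - 84\right) = 427 \left(19 \cdot 12 - 84\right) = 427 \left(228 - 84\right) = 427 \cdot 144 = 61488$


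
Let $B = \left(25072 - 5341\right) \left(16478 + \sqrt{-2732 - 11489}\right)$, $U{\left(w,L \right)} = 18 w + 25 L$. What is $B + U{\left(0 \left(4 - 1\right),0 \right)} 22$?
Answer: $325127418 + 19731 i \sqrt{14221} \approx 3.2513 \cdot 10^{8} + 2.353 \cdot 10^{6} i$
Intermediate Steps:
$B = 325127418 + 19731 i \sqrt{14221}$ ($B = 19731 \left(16478 + \sqrt{-14221}\right) = 19731 \left(16478 + i \sqrt{14221}\right) = 325127418 + 19731 i \sqrt{14221} \approx 3.2513 \cdot 10^{8} + 2.353 \cdot 10^{6} i$)
$B + U{\left(0 \left(4 - 1\right),0 \right)} 22 = \left(325127418 + 19731 i \sqrt{14221}\right) + \left(18 \cdot 0 \left(4 - 1\right) + 25 \cdot 0\right) 22 = \left(325127418 + 19731 i \sqrt{14221}\right) + \left(18 \cdot 0 \cdot 3 + 0\right) 22 = \left(325127418 + 19731 i \sqrt{14221}\right) + \left(18 \cdot 0 + 0\right) 22 = \left(325127418 + 19731 i \sqrt{14221}\right) + \left(0 + 0\right) 22 = \left(325127418 + 19731 i \sqrt{14221}\right) + 0 \cdot 22 = \left(325127418 + 19731 i \sqrt{14221}\right) + 0 = 325127418 + 19731 i \sqrt{14221}$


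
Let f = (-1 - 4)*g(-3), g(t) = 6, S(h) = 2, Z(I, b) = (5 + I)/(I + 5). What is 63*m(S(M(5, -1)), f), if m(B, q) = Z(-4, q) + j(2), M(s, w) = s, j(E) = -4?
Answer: -189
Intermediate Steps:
Z(I, b) = 1 (Z(I, b) = (5 + I)/(5 + I) = 1)
f = -30 (f = (-1 - 4)*6 = -5*6 = -30)
m(B, q) = -3 (m(B, q) = 1 - 4 = -3)
63*m(S(M(5, -1)), f) = 63*(-3) = -189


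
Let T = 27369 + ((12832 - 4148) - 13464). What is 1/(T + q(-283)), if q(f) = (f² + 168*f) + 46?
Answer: 1/55180 ≈ 1.8123e-5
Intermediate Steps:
q(f) = 46 + f² + 168*f
T = 22589 (T = 27369 + (8684 - 13464) = 27369 - 4780 = 22589)
1/(T + q(-283)) = 1/(22589 + (46 + (-283)² + 168*(-283))) = 1/(22589 + (46 + 80089 - 47544)) = 1/(22589 + 32591) = 1/55180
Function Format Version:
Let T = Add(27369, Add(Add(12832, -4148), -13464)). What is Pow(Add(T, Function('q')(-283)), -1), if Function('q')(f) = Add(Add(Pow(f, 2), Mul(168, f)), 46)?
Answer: Rational(1, 55180) ≈ 1.8123e-5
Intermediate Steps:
Function('q')(f) = Add(46, Pow(f, 2), Mul(168, f))
T = 22589 (T = Add(27369, Add(8684, -13464)) = Add(27369, -4780) = 22589)
Pow(Add(T, Function('q')(-283)), -1) = Pow(Add(22589, Add(46, Pow(-283, 2), Mul(168, -283))), -1) = Pow(Add(22589, Add(46, 80089, -47544)), -1) = Pow(Add(22589, 32591), -1) = Pow(55180, -1) = Rational(1, 55180)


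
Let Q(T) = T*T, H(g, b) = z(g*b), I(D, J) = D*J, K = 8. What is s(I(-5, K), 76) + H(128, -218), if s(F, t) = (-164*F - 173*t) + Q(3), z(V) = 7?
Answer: -6572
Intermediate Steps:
H(g, b) = 7
Q(T) = T**2
s(F, t) = 9 - 173*t - 164*F (s(F, t) = (-164*F - 173*t) + 3**2 = (-173*t - 164*F) + 9 = 9 - 173*t - 164*F)
s(I(-5, K), 76) + H(128, -218) = (9 - 173*76 - (-820)*8) + 7 = (9 - 13148 - 164*(-40)) + 7 = (9 - 13148 + 6560) + 7 = -6579 + 7 = -6572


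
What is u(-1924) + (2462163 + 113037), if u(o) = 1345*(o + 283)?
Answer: 368055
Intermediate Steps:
u(o) = 380635 + 1345*o (u(o) = 1345*(283 + o) = 380635 + 1345*o)
u(-1924) + (2462163 + 113037) = (380635 + 1345*(-1924)) + (2462163 + 113037) = (380635 - 2587780) + 2575200 = -2207145 + 2575200 = 368055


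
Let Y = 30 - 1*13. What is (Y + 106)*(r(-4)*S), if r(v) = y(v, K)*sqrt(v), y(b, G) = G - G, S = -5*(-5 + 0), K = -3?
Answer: 0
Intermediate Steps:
S = 25 (S = -5*(-5) = 25)
y(b, G) = 0
r(v) = 0 (r(v) = 0*sqrt(v) = 0)
Y = 17 (Y = 30 - 13 = 17)
(Y + 106)*(r(-4)*S) = (17 + 106)*(0*25) = 123*0 = 0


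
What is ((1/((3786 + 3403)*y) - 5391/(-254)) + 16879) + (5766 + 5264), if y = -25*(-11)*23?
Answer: 322579790257979/11549487950 ≈ 27930.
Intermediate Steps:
y = 6325 (y = 275*23 = 6325)
((1/((3786 + 3403)*y) - 5391/(-254)) + 16879) + (5766 + 5264) = ((1/((3786 + 3403)*6325) - 5391/(-254)) + 16879) + (5766 + 5264) = (((1/6325)/7189 - 5391*(-1/254)) + 16879) + 11030 = (((1/7189)*(1/6325) + 5391/254) + 16879) + 11030 = ((1/45470425 + 5391/254) + 16879) + 11030 = (245131061429/11549487950 + 16879) + 11030 = 195188938169479/11549487950 + 11030 = 322579790257979/11549487950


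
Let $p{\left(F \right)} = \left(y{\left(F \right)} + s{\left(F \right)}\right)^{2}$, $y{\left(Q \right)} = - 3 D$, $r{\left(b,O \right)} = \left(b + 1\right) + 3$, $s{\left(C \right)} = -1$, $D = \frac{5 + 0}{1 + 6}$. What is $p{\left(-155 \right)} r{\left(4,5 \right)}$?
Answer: $\frac{3872}{49} \approx 79.02$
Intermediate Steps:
$D = \frac{5}{7} \approx 0.71429$
$r{\left(b,O \right)} = 4 + b$ ($r{\left(b,O \right)} = \left(1 + b\right) + 3 = 4 + b$)
$y{\left(Q \right)} = - \frac{15}{7}$ ($y{\left(Q \right)} = \left(-3\right) \frac{5}{7} = - \frac{15}{7}$)
$p{\left(F \right)} = \frac{484}{49}$ ($p{\left(F \right)} = \left(- \frac{15}{7} - 1\right)^{2} = \left(- \frac{22}{7}\right)^{2} = \frac{484}{49}$)
$p{\left(-155 \right)} r{\left(4,5 \right)} = \frac{484 \left(4 + 4\right)}{49} = \frac{484}{49} \cdot 8 = \frac{3872}{49}$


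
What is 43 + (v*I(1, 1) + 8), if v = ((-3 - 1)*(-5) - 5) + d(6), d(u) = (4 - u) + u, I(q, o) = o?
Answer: 70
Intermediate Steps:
d(u) = 4
v = 19 (v = ((-3 - 1)*(-5) - 5) + 4 = (-4*(-5) - 5) + 4 = (20 - 5) + 4 = 15 + 4 = 19)
43 + (v*I(1, 1) + 8) = 43 + (19*1 + 8) = 43 + (19 + 8) = 43 + 27 = 70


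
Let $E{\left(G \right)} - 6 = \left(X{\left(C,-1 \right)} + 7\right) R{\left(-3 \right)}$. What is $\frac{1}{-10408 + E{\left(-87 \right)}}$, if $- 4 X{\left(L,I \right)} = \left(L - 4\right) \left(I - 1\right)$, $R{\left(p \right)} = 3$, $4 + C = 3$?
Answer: $- \frac{2}{20777} \approx -9.626 \cdot 10^{-5}$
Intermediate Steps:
$C = -1$ ($C = -4 + 3 = -1$)
$X{\left(L,I \right)} = - \frac{\left(-1 + I\right) \left(-4 + L\right)}{4}$ ($X{\left(L,I \right)} = - \frac{\left(L - 4\right) \left(I - 1\right)}{4} = - \frac{\left(-4 + L\right) \left(-1 + I\right)}{4} = - \frac{\left(-1 + I\right) \left(-4 + L\right)}{4}$)
$E{\left(G \right)} = \frac{39}{2}$ ($E{\left(G \right)} = 6 + \left(\left(-1 - 1 + \frac{1}{4} \left(-1\right) - \left(- \frac{1}{4}\right) \left(-1\right)\right) + 7\right) 3 = 6 + \left(\left(-1 - 1 - \frac{1}{4} - \frac{1}{4}\right) + 7\right) 3 = 6 + \left(- \frac{5}{2} + 7\right) 3 = 6 + \frac{9}{2} \cdot 3 = 6 + \frac{27}{2} = \frac{39}{2}$)
$\frac{1}{-10408 + E{\left(-87 \right)}} = \frac{1}{-10408 + \frac{39}{2}} = \frac{1}{- \frac{20777}{2}} = - \frac{2}{20777}$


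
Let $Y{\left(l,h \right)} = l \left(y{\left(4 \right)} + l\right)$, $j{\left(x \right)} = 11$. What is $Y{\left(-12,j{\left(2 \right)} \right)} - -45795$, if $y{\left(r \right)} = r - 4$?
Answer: $45939$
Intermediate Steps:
$y{\left(r \right)} = -4 + r$
$Y{\left(l,h \right)} = l^{2}$ ($Y{\left(l,h \right)} = l \left(\left(-4 + 4\right) + l\right) = l \left(0 + l\right) = l l = l^{2}$)
$Y{\left(-12,j{\left(2 \right)} \right)} - -45795 = \left(-12\right)^{2} - -45795 = 144 + 45795 = 45939$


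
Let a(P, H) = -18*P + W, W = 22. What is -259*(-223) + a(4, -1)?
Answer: 57707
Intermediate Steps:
a(P, H) = 22 - 18*P (a(P, H) = -18*P + 22 = 22 - 18*P)
-259*(-223) + a(4, -1) = -259*(-223) + (22 - 18*4) = 57757 + (22 - 72) = 57757 - 50 = 57707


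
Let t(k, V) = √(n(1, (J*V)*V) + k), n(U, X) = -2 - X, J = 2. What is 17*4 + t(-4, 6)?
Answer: 68 + I*√78 ≈ 68.0 + 8.8318*I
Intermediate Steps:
t(k, V) = √(-2 + k - 2*V²) (t(k, V) = √((-2 - 2*V*V) + k) = √((-2 - 2*V²) + k) = √(-2 + k - 2*V²))
17*4 + t(-4, 6) = 17*4 + √(-2 - 4 - 2*6²) = 68 + √(-2 - 4 - 2*36) = 68 + √(-2 - 4 - 72) = 68 + √(-78) = 68 + I*√78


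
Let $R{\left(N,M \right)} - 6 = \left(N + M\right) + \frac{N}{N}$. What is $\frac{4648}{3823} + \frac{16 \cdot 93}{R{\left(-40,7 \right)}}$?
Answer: $- \frac{2783888}{49699} \approx -56.015$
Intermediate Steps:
$R{\left(N,M \right)} = 7 + M + N$ ($R{\left(N,M \right)} = 6 + \left(\left(N + M\right) + \frac{N}{N}\right) = 6 + \left(\left(M + N\right) + 1\right) = 6 + \left(1 + M + N\right) = 7 + M + N$)
$\frac{4648}{3823} + \frac{16 \cdot 93}{R{\left(-40,7 \right)}} = \frac{4648}{3823} + \frac{16 \cdot 93}{7 + 7 - 40} = 4648 \cdot \frac{1}{3823} + \frac{1488}{-26} = \frac{4648}{3823} + 1488 \left(- \frac{1}{26}\right) = \frac{4648}{3823} - \frac{744}{13} = - \frac{2783888}{49699}$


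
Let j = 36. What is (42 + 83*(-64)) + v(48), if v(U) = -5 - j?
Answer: -5311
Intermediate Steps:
v(U) = -41 (v(U) = -5 - 1*36 = -5 - 36 = -41)
(42 + 83*(-64)) + v(48) = (42 + 83*(-64)) - 41 = (42 - 5312) - 41 = -5270 - 41 = -5311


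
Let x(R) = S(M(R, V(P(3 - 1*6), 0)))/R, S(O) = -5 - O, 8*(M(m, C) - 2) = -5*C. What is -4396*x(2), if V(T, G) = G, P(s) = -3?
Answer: 15386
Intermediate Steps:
M(m, C) = 2 - 5*C/8 (M(m, C) = 2 + (-5*C)/8 = 2 - 5*C/8)
x(R) = -7/R (x(R) = (-5 - (2 - 5/8*0))/R = (-5 - (2 + 0))/R = (-5 - 1*2)/R = (-5 - 2)/R = -7/R)
-4396*x(2) = -(-30772)/2 = -4396*(-7/2) = 15386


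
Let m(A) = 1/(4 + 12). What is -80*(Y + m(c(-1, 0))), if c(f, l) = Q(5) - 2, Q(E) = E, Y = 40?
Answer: -3205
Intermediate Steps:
c(f, l) = 3 (c(f, l) = 5 - 2 = 3)
m(A) = 1/16
-80*(Y + m(c(-1, 0))) = -80*(40 + 1/16) = -80*641/16 = -3205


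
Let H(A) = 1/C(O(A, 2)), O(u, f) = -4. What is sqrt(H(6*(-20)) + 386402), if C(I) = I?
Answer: 7*sqrt(31543)/2 ≈ 621.61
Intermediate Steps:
H(A) = -1/4 (H(A) = 1/(-4) = -1/4)
sqrt(H(6*(-20)) + 386402) = sqrt(-1/4 + 386402) = sqrt(1545607/4) = 7*sqrt(31543)/2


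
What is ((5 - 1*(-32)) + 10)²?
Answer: 2209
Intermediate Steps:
((5 - 1*(-32)) + 10)² = ((5 + 32) + 10)² = (37 + 10)² = 47² = 2209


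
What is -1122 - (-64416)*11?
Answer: 707454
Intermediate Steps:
-1122 - (-64416)*11 = -1122 - 1464*(-484) = -1122 + 708576 = 707454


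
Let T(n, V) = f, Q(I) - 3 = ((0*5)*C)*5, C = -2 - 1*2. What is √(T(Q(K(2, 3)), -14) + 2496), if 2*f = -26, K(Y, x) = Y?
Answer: √2483 ≈ 49.830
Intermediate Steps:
C = -4 (C = -2 - 2 = -4)
Q(I) = 3 (Q(I) = 3 + ((0*5)*(-4))*5 = 3 + (0*(-4))*5 = 3 + 0*5 = 3 + 0 = 3)
f = -13 (f = (½)*(-26) = -13)
T(n, V) = -13
√(T(Q(K(2, 3)), -14) + 2496) = √(-13 + 2496) = √2483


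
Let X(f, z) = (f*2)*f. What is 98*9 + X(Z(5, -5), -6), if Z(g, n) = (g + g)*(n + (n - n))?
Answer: 5882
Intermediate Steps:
Z(g, n) = 2*g*n (Z(g, n) = (2*g)*(n + 0) = (2*g)*n = 2*g*n)
X(f, z) = 2*f² (X(f, z) = (2*f)*f = 2*f²)
98*9 + X(Z(5, -5), -6) = 98*9 + 2*(2*5*(-5))² = 882 + 2*(-50)² = 882 + 2*2500 = 882 + 5000 = 5882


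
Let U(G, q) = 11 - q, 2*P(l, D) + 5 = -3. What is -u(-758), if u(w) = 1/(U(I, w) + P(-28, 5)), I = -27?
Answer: -1/765 ≈ -0.0013072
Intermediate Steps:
P(l, D) = -4 (P(l, D) = -5/2 + (½)*(-3) = -5/2 - 3/2 = -4)
u(w) = 1/(7 - w) (u(w) = 1/((11 - w) - 4) = 1/(7 - w))
-u(-758) = -(-1)/(-7 - 758) = -(-1)/(-765) = -(-1)*(-1)/765 = -1*1/765 = -1/765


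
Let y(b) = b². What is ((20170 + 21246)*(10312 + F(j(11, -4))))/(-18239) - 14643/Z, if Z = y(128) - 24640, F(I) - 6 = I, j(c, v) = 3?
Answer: -1176265858513/50193728 ≈ -23435.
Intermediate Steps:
F(I) = 6 + I
Z = -8256 (Z = 128² - 24640 = 16384 - 24640 = -8256)
((20170 + 21246)*(10312 + F(j(11, -4))))/(-18239) - 14643/Z = ((20170 + 21246)*(10312 + (6 + 3)))/(-18239) - 14643/(-8256) = (41416*(10312 + 9))*(-1/18239) - 14643*(-1/8256) = (41416*10321)*(-1/18239) + 4881/2752 = 427454536*(-1/18239) + 4881/2752 = -427454536/18239 + 4881/2752 = -1176265858513/50193728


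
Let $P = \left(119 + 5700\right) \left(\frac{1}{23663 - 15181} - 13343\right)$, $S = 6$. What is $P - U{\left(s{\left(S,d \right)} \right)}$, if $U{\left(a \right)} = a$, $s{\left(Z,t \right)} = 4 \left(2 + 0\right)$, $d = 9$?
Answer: $- \frac{658567284031}{8482} \approx -7.7643 \cdot 10^{7}$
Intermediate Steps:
$s{\left(Z,t \right)} = 8$ ($s{\left(Z,t \right)} = 4 \cdot 2 = 8$)
$P = - \frac{658567216175}{8482}$ ($P = 5819 \left(\frac{1}{8482} - 13343\right) = 5819 \left(- \frac{113175325}{8482}\right) = - \frac{658567216175}{8482} \approx -7.7643 \cdot 10^{7}$)
$P - U{\left(s{\left(S,d \right)} \right)} = - \frac{658567216175}{8482} - 8 = - \frac{658567284031}{8482}$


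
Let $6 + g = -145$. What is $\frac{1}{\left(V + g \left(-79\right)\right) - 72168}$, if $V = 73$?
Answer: $- \frac{1}{60166} \approx -1.6621 \cdot 10^{-5}$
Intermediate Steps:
$g = -151$ ($g = -6 - 145 = -151$)
$\frac{1}{\left(V + g \left(-79\right)\right) - 72168} = \frac{1}{\left(73 - -11929\right) - 72168} = \frac{1}{\left(73 + 11929\right) - 72168} = \frac{1}{12002 - 72168} = \frac{1}{-60166} = - \frac{1}{60166}$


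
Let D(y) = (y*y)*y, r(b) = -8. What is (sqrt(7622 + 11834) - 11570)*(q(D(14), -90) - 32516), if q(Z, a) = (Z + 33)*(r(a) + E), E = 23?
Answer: -105738230 + 292448*sqrt(19) ≈ -1.0446e+8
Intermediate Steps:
D(y) = y**3 (D(y) = y**2*y = y**3)
q(Z, a) = 495 + 15*Z (q(Z, a) = (Z + 33)*(-8 + 23) = (33 + Z)*15 = 495 + 15*Z)
(sqrt(7622 + 11834) - 11570)*(q(D(14), -90) - 32516) = (sqrt(7622 + 11834) - 11570)*((495 + 15*14**3) - 32516) = (sqrt(19456) - 11570)*((495 + 15*2744) - 32516) = (32*sqrt(19) - 11570)*((495 + 41160) - 32516) = (-11570 + 32*sqrt(19))*(41655 - 32516) = (-11570 + 32*sqrt(19))*9139 = -105738230 + 292448*sqrt(19)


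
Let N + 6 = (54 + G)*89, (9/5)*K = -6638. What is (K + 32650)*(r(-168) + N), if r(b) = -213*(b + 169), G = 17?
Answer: 1590026000/9 ≈ 1.7667e+8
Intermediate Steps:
K = -33190/9 (K = (5/9)*(-6638) = -33190/9 ≈ -3687.8)
r(b) = -35997 - 213*b (r(b) = -213*(169 + b) = -35997 - 213*b)
N = 6313 (N = -6 + (54 + 17)*89 = -6 + 71*89 = -6 + 6319 = 6313)
(K + 32650)*(r(-168) + N) = (-33190/9 + 32650)*((-35997 - 213*(-168)) + 6313) = 260660*((-35997 + 35784) + 6313)/9 = 260660*(-213 + 6313)/9 = (260660/9)*6100 = 1590026000/9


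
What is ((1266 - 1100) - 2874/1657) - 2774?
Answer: -4324330/1657 ≈ -2609.7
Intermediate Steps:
((1266 - 1100) - 2874/1657) - 2774 = (166 - 2874*1/1657) - 2774 = (166 - 2874/1657) - 2774 = 272188/1657 - 2774 = -4324330/1657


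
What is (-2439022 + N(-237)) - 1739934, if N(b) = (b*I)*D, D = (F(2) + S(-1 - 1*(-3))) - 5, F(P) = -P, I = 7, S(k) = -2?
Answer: -4164025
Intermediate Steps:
D = -9 (D = (-1*2 - 2) - 5 = (-2 - 2) - 5 = -4 - 5 = -9)
N(b) = -63*b (N(b) = (b*7)*(-9) = (7*b)*(-9) = -63*b)
(-2439022 + N(-237)) - 1739934 = (-2439022 - 63*(-237)) - 1739934 = (-2439022 + 14931) - 1739934 = -2424091 - 1739934 = -4164025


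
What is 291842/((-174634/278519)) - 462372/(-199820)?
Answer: -2030249577021064/4361920735 ≈ -4.6545e+5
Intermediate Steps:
291842/((-174634/278519)) - 462372/(-199820) = 291842/((-174634*1/278519)) - 462372*(-1/199820) = 291842/(-174634/278519) + 115593/49955 = 291842*(-278519/174634) + 115593/49955 = -40641770999/87317 + 115593/49955 = -2030249577021064/4361920735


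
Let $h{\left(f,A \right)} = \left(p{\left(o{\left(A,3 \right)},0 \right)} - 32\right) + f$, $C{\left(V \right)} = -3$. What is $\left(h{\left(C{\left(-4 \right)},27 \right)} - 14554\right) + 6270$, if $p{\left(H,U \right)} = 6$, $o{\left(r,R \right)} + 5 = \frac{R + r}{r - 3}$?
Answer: $-8313$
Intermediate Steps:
$o{\left(r,R \right)} = -5 + \frac{R + r}{-3 + r}$ ($o{\left(r,R \right)} = -5 + \frac{R + r}{r - 3} = -5 + \frac{R + r}{-3 + r}$)
$h{\left(f,A \right)} = -26 + f$ ($h{\left(f,A \right)} = \left(6 - 32\right) + f = -26 + f$)
$\left(h{\left(C{\left(-4 \right)},27 \right)} - 14554\right) + 6270 = \left(\left(-26 - 3\right) - 14554\right) + 6270 = \left(-29 - 14554\right) + 6270 = -14583 + 6270 = -8313$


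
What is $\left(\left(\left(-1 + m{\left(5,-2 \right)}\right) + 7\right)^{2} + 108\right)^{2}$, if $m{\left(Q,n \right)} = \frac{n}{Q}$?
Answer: $\frac{12138256}{625} \approx 19421.0$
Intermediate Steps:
$\left(\left(\left(-1 + m{\left(5,-2 \right)}\right) + 7\right)^{2} + 108\right)^{2} = \left(\left(\left(-1 - \frac{2}{5}\right) + 7\right)^{2} + 108\right)^{2} = \left(\left(- \frac{7}{5} + 7\right)^{2} + 108\right)^{2} = \left(\left(\frac{28}{5}\right)^{2} + 108\right)^{2} = \left(\frac{784}{25} + 108\right)^{2} = \left(\frac{3484}{25}\right)^{2} = \frac{12138256}{625}$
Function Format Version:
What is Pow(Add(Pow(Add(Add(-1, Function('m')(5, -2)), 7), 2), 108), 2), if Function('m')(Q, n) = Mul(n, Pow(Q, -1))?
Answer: Rational(12138256, 625) ≈ 19421.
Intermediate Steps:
Pow(Add(Pow(Add(Add(-1, Function('m')(5, -2)), 7), 2), 108), 2) = Pow(Add(Pow(Add(Add(-1, Mul(-2, Pow(5, -1))), 7), 2), 108), 2) = Pow(Add(Pow(Add(Add(-1, Mul(-2, Rational(1, 5))), 7), 2), 108), 2) = Pow(Add(Pow(Add(Add(-1, Rational(-2, 5)), 7), 2), 108), 2) = Pow(Add(Pow(Add(Rational(-7, 5), 7), 2), 108), 2) = Pow(Add(Pow(Rational(28, 5), 2), 108), 2) = Pow(Add(Rational(784, 25), 108), 2) = Pow(Rational(3484, 25), 2) = Rational(12138256, 625)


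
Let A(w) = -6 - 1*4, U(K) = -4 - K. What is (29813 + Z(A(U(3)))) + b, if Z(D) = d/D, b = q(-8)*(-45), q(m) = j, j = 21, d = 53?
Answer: 288627/10 ≈ 28863.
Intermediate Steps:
q(m) = 21
b = -945 (b = 21*(-45) = -945)
A(w) = -10 (A(w) = -6 - 4 = -10)
Z(D) = 53/D
(29813 + Z(A(U(3)))) + b = (29813 + 53/(-10)) - 945 = (29813 + 53*(-⅒)) - 945 = (29813 - 53/10) - 945 = 298077/10 - 945 = 288627/10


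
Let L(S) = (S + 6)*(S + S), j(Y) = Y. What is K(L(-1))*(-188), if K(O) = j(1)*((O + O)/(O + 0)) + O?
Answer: 1504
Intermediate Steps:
L(S) = 2*S*(6 + S) (L(S) = (6 + S)*(2*S) = 2*S*(6 + S))
K(O) = 2 + O (K(O) = 1*((O + O)/(O + 0)) + O = 1*((2*O)/O) + O = 1*2 + O = 2 + O)
K(L(-1))*(-188) = (2 + 2*(-1)*(6 - 1))*(-188) = (2 + 2*(-1)*5)*(-188) = (2 - 10)*(-188) = -8*(-188) = 1504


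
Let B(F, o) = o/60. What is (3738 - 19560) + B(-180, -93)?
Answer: -316471/20 ≈ -15824.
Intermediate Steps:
B(F, o) = o/60 (B(F, o) = o*(1/60) = o/60)
(3738 - 19560) + B(-180, -93) = (3738 - 19560) + (1/60)*(-93) = -15822 - 31/20 = -316471/20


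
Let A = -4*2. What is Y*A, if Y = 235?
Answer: -1880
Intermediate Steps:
A = -8
Y*A = 235*(-8) = -1880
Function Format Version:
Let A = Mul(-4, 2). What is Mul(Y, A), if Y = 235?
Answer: -1880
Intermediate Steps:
A = -8
Mul(Y, A) = Mul(235, -8) = -1880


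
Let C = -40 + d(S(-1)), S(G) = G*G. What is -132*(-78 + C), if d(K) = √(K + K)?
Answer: 15576 - 132*√2 ≈ 15389.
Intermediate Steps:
S(G) = G²
d(K) = √2*√K (d(K) = √(2*K) = √2*√K)
C = -40 + √2 (C = -40 + √2*√((-1)²) = -40 + √2*√1 = -40 + √2*1 = -40 + √2 ≈ -38.586)
-132*(-78 + C) = -132*(-78 + (-40 + √2)) = -132*(-118 + √2) = 15576 - 132*√2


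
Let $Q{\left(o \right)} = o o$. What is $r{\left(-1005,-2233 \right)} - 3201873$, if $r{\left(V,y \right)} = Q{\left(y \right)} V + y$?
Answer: $-5014424551$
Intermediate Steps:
$Q{\left(o \right)} = o^{2}$
$r{\left(V,y \right)} = y + V y^{2}$ ($r{\left(V,y \right)} = y^{2} V + y = V y^{2} + y = y + V y^{2}$)
$r{\left(-1005,-2233 \right)} - 3201873 = - 2233 \left(1 - -2244165\right) - 3201873 = - 2233 \left(1 + 2244165\right) - 3201873 = \left(-2233\right) 2244166 - 3201873 = -5011222678 - 3201873 = -5014424551$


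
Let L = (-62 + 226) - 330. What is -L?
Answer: 166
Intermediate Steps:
L = -166 (L = 164 - 330 = -166)
-L = -1*(-166) = 166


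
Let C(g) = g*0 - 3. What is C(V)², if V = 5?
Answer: 9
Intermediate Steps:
C(g) = -3 (C(g) = 0 - 3 = -3)
C(V)² = (-3)² = 9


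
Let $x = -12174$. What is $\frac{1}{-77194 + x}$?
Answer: $- \frac{1}{89368} \approx -1.119 \cdot 10^{-5}$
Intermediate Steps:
$\frac{1}{-77194 + x} = \frac{1}{-77194 - 12174} = \frac{1}{-89368} = - \frac{1}{89368}$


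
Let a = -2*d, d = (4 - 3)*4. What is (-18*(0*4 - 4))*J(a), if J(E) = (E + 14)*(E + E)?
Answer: -6912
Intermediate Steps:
d = 4 (d = 1*4 = 4)
a = -8 (a = -2*4 = -8)
J(E) = 2*E*(14 + E) (J(E) = (14 + E)*(2*E) = 2*E*(14 + E))
(-18*(0*4 - 4))*J(a) = (-18*(0*4 - 4))*(2*(-8)*(14 - 8)) = (-18*(0 - 4))*(2*(-8)*6) = -18*(-4)*(-96) = 72*(-96) = -6912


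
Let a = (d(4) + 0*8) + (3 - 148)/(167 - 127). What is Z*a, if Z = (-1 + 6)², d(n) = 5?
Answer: 275/8 ≈ 34.375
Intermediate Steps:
Z = 25 (Z = 5² = 25)
a = 11/8 (a = (5 + 0*8) + (3 - 148)/(167 - 127) = (5 + 0) - 145/40 = 5 - 145*1/40 = 5 - 29/8 = 11/8 ≈ 1.3750)
Z*a = 25*(11/8) = 275/8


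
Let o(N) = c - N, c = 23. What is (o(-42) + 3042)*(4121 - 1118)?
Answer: 9330321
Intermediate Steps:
o(N) = 23 - N
(o(-42) + 3042)*(4121 - 1118) = ((23 - 1*(-42)) + 3042)*(4121 - 1118) = ((23 + 42) + 3042)*3003 = (65 + 3042)*3003 = 3107*3003 = 9330321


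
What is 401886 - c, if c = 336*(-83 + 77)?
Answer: 403902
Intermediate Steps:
c = -2016 (c = 336*(-6) = -2016)
401886 - c = 401886 - 1*(-2016) = 401886 + 2016 = 403902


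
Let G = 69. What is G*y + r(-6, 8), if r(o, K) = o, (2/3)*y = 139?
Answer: 28761/2 ≈ 14381.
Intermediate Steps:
y = 417/2 (y = (3/2)*139 = 417/2 ≈ 208.50)
G*y + r(-6, 8) = 69*(417/2) - 6 = 28773/2 - 6 = 28761/2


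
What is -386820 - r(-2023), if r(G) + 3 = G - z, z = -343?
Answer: -385137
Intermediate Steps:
r(G) = 340 + G (r(G) = -3 + (G - 1*(-343)) = -3 + (G + 343) = -3 + (343 + G) = 340 + G)
-386820 - r(-2023) = -386820 - (340 - 2023) = -386820 - 1*(-1683) = -386820 + 1683 = -385137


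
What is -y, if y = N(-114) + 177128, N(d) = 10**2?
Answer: -177228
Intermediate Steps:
N(d) = 100
y = 177228 (y = 100 + 177128 = 177228)
-y = -1*177228 = -177228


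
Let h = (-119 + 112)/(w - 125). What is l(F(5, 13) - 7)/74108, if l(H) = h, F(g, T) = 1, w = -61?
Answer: 7/13784088 ≈ 5.0783e-7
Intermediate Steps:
h = 7/186 (h = (-119 + 112)/(-61 - 125) = -7/(-186) = -7*(-1/186) = 7/186 ≈ 0.037634)
l(H) = 7/186
l(F(5, 13) - 7)/74108 = (7/186)/74108 = (7/186)*(1/74108) = 7/13784088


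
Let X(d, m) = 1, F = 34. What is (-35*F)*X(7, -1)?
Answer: -1190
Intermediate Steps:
(-35*F)*X(7, -1) = -35*34*1 = -1190*1 = -1190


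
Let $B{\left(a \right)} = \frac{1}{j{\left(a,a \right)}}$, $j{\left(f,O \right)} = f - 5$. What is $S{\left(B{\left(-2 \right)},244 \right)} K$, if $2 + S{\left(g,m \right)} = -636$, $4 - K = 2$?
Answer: $-1276$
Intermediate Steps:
$K = 2$ ($K = 4 - 2 = 2$)
$j{\left(f,O \right)} = -5 + f$
$B{\left(a \right)} = \frac{1}{-5 + a}$
$S{\left(g,m \right)} = -638$ ($S{\left(g,m \right)} = -2 - 636 = -638$)
$S{\left(B{\left(-2 \right)},244 \right)} K = \left(-638\right) 2 = -1276$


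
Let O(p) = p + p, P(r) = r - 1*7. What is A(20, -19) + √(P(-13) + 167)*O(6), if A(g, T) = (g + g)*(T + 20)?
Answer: 40 + 84*√3 ≈ 185.49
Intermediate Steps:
P(r) = -7 + r (P(r) = r - 7 = -7 + r)
A(g, T) = 2*g*(20 + T) (A(g, T) = (2*g)*(20 + T) = 2*g*(20 + T))
O(p) = 2*p
A(20, -19) + √(P(-13) + 167)*O(6) = 2*20*(20 - 19) + √((-7 - 13) + 167)*(2*6) = 2*20*1 + √(-20 + 167)*12 = 40 + √147*12 = 40 + (7*√3)*12 = 40 + 84*√3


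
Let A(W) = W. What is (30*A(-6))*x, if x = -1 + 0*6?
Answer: 180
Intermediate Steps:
x = -1 (x = -1 + 0 = -1)
(30*A(-6))*x = (30*(-6))*(-1) = -180*(-1) = 180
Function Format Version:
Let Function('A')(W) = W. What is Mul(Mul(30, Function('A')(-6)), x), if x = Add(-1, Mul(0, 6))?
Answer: 180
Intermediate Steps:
x = -1 (x = Add(-1, 0) = -1)
Mul(Mul(30, Function('A')(-6)), x) = Mul(Mul(30, -6), -1) = Mul(-180, -1) = 180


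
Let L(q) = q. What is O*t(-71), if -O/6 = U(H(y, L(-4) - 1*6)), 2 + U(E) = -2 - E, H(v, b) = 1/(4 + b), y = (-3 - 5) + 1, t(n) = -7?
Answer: -161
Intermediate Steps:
y = -7 (y = -8 + 1 = -7)
U(E) = -4 - E (U(E) = -2 + (-2 - E) = -4 - E)
O = 23 (O = -6*(-4 - 1/(4 + (-4 - 1*6))) = -6*(-4 - 1/(4 + (-4 - 6))) = -6*(-4 - 1/(4 - 10)) = -6*(-4 - 1/(-6)) = -6*(-4 - 1*(-1/6)) = -6*(-4 + 1/6) = -6*(-23/6) = 23)
O*t(-71) = 23*(-7) = -161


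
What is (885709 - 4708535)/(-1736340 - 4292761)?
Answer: 3822826/6029101 ≈ 0.63406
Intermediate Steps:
(885709 - 4708535)/(-1736340 - 4292761) = -3822826/(-6029101) = -3822826*(-1/6029101) = 3822826/6029101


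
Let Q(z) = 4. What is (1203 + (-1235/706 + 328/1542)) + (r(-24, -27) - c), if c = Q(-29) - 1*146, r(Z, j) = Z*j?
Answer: 1084005317/544326 ≈ 1991.5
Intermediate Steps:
c = -142 (c = 4 - 1*146 = 4 - 146 = -142)
(1203 + (-1235/706 + 328/1542)) + (r(-24, -27) - c) = (1203 + (-1235/706 + 328/1542)) + (-24*(-27) - 1*(-142)) = (1203 + (-1235*1/706 + 328*(1/1542))) + (648 + 142) = (1203 + (-1235/706 + 164/771)) + 790 = (1203 - 836401/544326) + 790 = 653987777/544326 + 790 = 1084005317/544326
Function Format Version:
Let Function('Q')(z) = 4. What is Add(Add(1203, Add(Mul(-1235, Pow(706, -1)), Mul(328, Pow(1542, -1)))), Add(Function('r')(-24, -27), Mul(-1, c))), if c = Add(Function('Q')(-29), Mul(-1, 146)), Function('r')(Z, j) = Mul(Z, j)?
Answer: Rational(1084005317, 544326) ≈ 1991.5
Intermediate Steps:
c = -142 (c = Add(4, Mul(-1, 146)) = Add(4, -146) = -142)
Add(Add(1203, Add(Mul(-1235, Pow(706, -1)), Mul(328, Pow(1542, -1)))), Add(Function('r')(-24, -27), Mul(-1, c))) = Add(Add(1203, Add(Mul(-1235, Pow(706, -1)), Mul(328, Pow(1542, -1)))), Add(Mul(-24, -27), Mul(-1, -142))) = Add(Add(1203, Add(Mul(-1235, Rational(1, 706)), Mul(328, Rational(1, 1542)))), Add(648, 142)) = Add(Add(1203, Add(Rational(-1235, 706), Rational(164, 771))), 790) = Add(Add(1203, Rational(-836401, 544326)), 790) = Add(Rational(653987777, 544326), 790) = Rational(1084005317, 544326)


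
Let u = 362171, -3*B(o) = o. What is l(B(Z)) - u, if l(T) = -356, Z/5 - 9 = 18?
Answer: -362527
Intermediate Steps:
Z = 135 (Z = 45 + 5*18 = 45 + 90 = 135)
B(o) = -o/3
l(B(Z)) - u = -356 - 1*362171 = -356 - 362171 = -362527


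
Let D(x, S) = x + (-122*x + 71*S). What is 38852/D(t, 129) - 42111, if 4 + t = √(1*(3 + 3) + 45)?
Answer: -1941987955151/46120379 + 2350546*√51/46120379 ≈ -42107.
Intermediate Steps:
t = -4 + √51 (t = -4 + √(1*(3 + 3) + 45) = -4 + √(1*6 + 45) = -4 + √(6 + 45) = -4 + √51 ≈ 3.1414)
D(x, S) = -121*x + 71*S
38852/D(t, 129) - 42111 = 38852/(-121*(-4 + √51) + 71*129) - 42111 = 38852/((484 - 121*√51) + 9159) - 42111 = 38852/(9643 - 121*√51) - 42111 = -42111 + 38852/(9643 - 121*√51)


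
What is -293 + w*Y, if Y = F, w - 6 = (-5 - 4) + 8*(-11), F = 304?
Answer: -27957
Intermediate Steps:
w = -91 (w = 6 + ((-5 - 4) + 8*(-11)) = 6 + (-9 - 88) = 6 - 97 = -91)
Y = 304
-293 + w*Y = -293 - 91*304 = -293 - 27664 = -27957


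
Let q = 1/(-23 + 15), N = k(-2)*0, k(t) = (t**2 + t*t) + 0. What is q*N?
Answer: 0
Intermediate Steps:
k(t) = 2*t**2 (k(t) = (t**2 + t**2) + 0 = 2*t**2 + 0 = 2*t**2)
N = 0 (N = (2*(-2)**2)*0 = (2*4)*0 = 8*0 = 0)
q = -1/8 (q = 1/(-8) = -1/8 ≈ -0.12500)
q*N = -1/8*0 = 0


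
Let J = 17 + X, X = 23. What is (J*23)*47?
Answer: 43240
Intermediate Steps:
J = 40 (J = 17 + 23 = 40)
(J*23)*47 = (40*23)*47 = 920*47 = 43240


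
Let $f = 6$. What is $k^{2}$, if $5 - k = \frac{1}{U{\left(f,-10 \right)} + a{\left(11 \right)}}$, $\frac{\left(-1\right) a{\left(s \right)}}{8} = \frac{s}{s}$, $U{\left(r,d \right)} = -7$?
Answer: $\frac{5776}{225} \approx 25.671$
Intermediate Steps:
$a{\left(s \right)} = -8$ ($a{\left(s \right)} = - 8 \frac{s}{s} = \left(-8\right) 1 = -8$)
$k = \frac{76}{15}$ ($k = 5 - \frac{1}{-7 - 8} = 5 - \frac{1}{-15} = 5 - - \frac{1}{15} = 5 + \frac{1}{15} = \frac{76}{15} \approx 5.0667$)
$k^{2} = \left(\frac{76}{15}\right)^{2} = \frac{5776}{225}$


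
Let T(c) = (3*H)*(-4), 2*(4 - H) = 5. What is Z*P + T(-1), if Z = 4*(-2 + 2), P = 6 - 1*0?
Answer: -18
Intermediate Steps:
H = 3/2 (H = 4 - 1/2*5 = 4 - 5/2 = 3/2 ≈ 1.5000)
T(c) = -18 (T(c) = (3*(3/2))*(-4) = (9/2)*(-4) = -18)
P = 6 (P = 6 + 0 = 6)
Z = 0 (Z = 4*0 = 0)
Z*P + T(-1) = 0*6 - 18 = 0 - 18 = -18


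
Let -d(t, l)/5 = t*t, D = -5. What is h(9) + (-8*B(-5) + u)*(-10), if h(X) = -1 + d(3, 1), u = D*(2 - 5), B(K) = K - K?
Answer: -196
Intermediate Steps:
B(K) = 0
d(t, l) = -5*t**2 (d(t, l) = -5*t*t = -5*t**2)
u = 15 (u = -5*(2 - 5) = -5*(-3) = 15)
h(X) = -46 (h(X) = -1 - 5*3**2 = -1 - 5*9 = -1 - 45 = -46)
h(9) + (-8*B(-5) + u)*(-10) = -46 + (-8*0 + 15)*(-10) = -46 + (0 + 15)*(-10) = -46 + 15*(-10) = -46 - 150 = -196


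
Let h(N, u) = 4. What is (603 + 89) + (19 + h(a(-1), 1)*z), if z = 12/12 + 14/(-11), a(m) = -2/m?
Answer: 7809/11 ≈ 709.91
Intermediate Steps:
z = -3/11 (z = 12*(1/12) + 14*(-1/11) = 1 - 14/11 = -3/11 ≈ -0.27273)
(603 + 89) + (19 + h(a(-1), 1)*z) = (603 + 89) + (19 + 4*(-3/11)) = 692 + (19 - 12/11) = 692 + 197/11 = 7809/11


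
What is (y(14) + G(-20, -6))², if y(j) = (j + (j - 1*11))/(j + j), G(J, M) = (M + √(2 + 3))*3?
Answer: 272449/784 - 1461*√5/14 ≈ 114.16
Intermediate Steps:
G(J, M) = 3*M + 3*√5 (G(J, M) = (M + √5)*3 = 3*M + 3*√5)
y(j) = (-11 + 2*j)/(2*j) (y(j) = (j + (j - 11))/((2*j)) = (j + (-11 + j))*(1/(2*j)) = (-11 + 2*j)*(1/(2*j)) = (-11 + 2*j)/(2*j))
(y(14) + G(-20, -6))² = ((-11/2 + 14)/14 + (3*(-6) + 3*√5))² = ((1/14)*(17/2) + (-18 + 3*√5))² = (17/28 + (-18 + 3*√5))² = (-487/28 + 3*√5)²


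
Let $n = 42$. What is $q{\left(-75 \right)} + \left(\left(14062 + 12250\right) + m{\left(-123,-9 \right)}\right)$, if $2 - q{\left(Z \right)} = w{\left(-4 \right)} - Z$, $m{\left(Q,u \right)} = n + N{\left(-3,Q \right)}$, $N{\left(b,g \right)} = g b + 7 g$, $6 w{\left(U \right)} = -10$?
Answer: $\frac{77372}{3} \approx 25791.0$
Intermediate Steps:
$w{\left(U \right)} = - \frac{5}{3}$ ($w{\left(U \right)} = \frac{1}{6} \left(-10\right) = - \frac{5}{3}$)
$N{\left(b,g \right)} = 7 g + b g$ ($N{\left(b,g \right)} = b g + 7 g = 7 g + b g$)
$m{\left(Q,u \right)} = 42 + 4 Q$ ($m{\left(Q,u \right)} = 42 + Q \left(7 - 3\right) = 42 + Q 4 = 42 + 4 Q$)
$q{\left(Z \right)} = \frac{11}{3} + Z$ ($q{\left(Z \right)} = 2 - \left(- \frac{5}{3} - Z\right) = 2 + \left(\frac{5}{3} + Z\right) = \frac{11}{3} + Z$)
$q{\left(-75 \right)} + \left(\left(14062 + 12250\right) + m{\left(-123,-9 \right)}\right) = \left(\frac{11}{3} - 75\right) + \left(\left(14062 + 12250\right) + \left(42 + 4 \left(-123\right)\right)\right) = - \frac{214}{3} + \left(26312 + \left(42 - 492\right)\right) = - \frac{214}{3} + \left(26312 - 450\right) = - \frac{214}{3} + 25862 = \frac{77372}{3}$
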